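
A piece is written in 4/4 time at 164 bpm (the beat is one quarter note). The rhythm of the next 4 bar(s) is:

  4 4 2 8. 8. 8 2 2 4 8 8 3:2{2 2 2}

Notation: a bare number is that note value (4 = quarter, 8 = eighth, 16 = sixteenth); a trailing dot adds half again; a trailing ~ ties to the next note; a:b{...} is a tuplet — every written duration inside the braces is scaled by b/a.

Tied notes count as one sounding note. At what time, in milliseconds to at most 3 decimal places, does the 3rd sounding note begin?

1. 0.0ms @ 0 + 365.854ms (1)
2. 365.854ms @ 1 + 365.854ms (1)
3. 731.707ms @ 2 + 731.707ms (2)
4. 1463.415ms @ 4 + 274.39ms (3/4)
5. 1737.805ms @ 19/4 + 274.39ms (3/4)
6. 2012.195ms @ 11/2 + 182.927ms (1/2)
7. 2195.122ms @ 6 + 731.707ms (2)
8. 2926.829ms @ 8 + 731.707ms (2)
9. 3658.537ms @ 10 + 365.854ms (1)
10. 4024.39ms @ 11 + 182.927ms (1/2)
11. 4207.317ms @ 23/2 + 182.927ms (1/2)
12. 4390.244ms @ 12 + 487.805ms (4/3)
13. 4878.049ms @ 40/3 + 487.805ms (4/3)
14. 5365.854ms @ 44/3 + 487.805ms (4/3)

note 3 onset = 2b = 731.707ms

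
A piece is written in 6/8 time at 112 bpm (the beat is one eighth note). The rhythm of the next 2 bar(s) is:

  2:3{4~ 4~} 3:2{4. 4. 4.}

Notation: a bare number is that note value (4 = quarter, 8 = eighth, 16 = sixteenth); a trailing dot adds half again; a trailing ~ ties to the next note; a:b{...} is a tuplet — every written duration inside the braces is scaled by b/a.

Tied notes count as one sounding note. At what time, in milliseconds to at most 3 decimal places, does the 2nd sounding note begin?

note 2 onset = 8b = 4285.714ms

1. 0.0ms @ 0 + 4285.714ms (8)
2. 4285.714ms @ 8 + 1071.429ms (2)
3. 5357.143ms @ 10 + 1071.429ms (2)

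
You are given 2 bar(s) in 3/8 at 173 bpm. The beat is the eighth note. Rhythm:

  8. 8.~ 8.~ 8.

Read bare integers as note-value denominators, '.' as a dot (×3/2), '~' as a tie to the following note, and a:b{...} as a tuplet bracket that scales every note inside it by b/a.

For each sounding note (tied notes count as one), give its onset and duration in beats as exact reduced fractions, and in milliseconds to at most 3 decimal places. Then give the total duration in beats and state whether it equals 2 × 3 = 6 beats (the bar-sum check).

1) 0.0ms=0b +520.231ms=3/2b
2) 520.231ms=3/2b +1560.694ms=9/2b
Σ=6b of 6 (173bpm 3/8) — PASS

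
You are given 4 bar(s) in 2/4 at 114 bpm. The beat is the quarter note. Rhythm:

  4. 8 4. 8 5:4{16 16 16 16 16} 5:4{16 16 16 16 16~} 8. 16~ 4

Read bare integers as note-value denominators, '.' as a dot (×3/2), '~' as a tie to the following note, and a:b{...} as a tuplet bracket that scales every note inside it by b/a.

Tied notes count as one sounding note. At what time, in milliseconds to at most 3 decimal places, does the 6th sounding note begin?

1. 0.0ms @ 0 + 789.474ms (3/2)
2. 789.474ms @ 3/2 + 263.158ms (1/2)
3. 1052.632ms @ 2 + 789.474ms (3/2)
4. 1842.105ms @ 7/2 + 263.158ms (1/2)
5. 2105.263ms @ 4 + 105.263ms (1/5)
6. 2210.526ms @ 21/5 + 105.263ms (1/5)
7. 2315.789ms @ 22/5 + 105.263ms (1/5)
8. 2421.053ms @ 23/5 + 105.263ms (1/5)
9. 2526.316ms @ 24/5 + 105.263ms (1/5)
10. 2631.579ms @ 5 + 105.263ms (1/5)
11. 2736.842ms @ 26/5 + 105.263ms (1/5)
12. 2842.105ms @ 27/5 + 105.263ms (1/5)
13. 2947.368ms @ 28/5 + 105.263ms (1/5)
14. 3052.632ms @ 29/5 + 500.0ms (19/20)
15. 3552.632ms @ 27/4 + 657.895ms (5/4)

note 6 onset = 21/5b = 2210.526ms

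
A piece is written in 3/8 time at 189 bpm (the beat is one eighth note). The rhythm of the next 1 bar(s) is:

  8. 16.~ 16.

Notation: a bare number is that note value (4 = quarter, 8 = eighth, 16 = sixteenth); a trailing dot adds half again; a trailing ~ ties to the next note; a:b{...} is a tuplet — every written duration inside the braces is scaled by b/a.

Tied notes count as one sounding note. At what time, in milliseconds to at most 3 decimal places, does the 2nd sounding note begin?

1. 0.0ms @ 0 + 476.19ms (3/2)
2. 476.19ms @ 3/2 + 476.19ms (3/2)

note 2 onset = 3/2b = 476.19ms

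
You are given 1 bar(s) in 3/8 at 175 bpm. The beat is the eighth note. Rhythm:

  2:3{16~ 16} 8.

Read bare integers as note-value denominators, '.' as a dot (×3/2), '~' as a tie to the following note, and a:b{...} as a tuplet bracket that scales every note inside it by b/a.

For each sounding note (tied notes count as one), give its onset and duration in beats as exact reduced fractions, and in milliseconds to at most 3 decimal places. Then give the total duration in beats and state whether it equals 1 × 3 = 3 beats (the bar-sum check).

1) 0.0ms=0b +514.286ms=3/2b
2) 514.286ms=3/2b +514.286ms=3/2b
Σ=3b of 3 (175bpm 3/8) — PASS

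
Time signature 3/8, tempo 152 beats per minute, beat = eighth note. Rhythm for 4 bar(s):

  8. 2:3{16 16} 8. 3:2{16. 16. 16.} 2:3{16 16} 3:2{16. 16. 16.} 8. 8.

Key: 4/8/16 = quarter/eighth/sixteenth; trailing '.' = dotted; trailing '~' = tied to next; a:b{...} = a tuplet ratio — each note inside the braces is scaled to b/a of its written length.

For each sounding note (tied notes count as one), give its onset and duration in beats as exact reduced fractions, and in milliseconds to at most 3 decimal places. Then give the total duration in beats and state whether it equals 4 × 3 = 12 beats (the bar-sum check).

1) 0.0ms=0b +592.105ms=3/2b
2) 592.105ms=3/2b +296.053ms=3/4b
3) 888.158ms=9/4b +296.053ms=3/4b
4) 1184.211ms=3b +592.105ms=3/2b
5) 1776.316ms=9/2b +197.368ms=1/2b
6) 1973.684ms=5b +197.368ms=1/2b
7) 2171.053ms=11/2b +197.368ms=1/2b
8) 2368.421ms=6b +296.053ms=3/4b
9) 2664.474ms=27/4b +296.053ms=3/4b
10) 2960.526ms=15/2b +197.368ms=1/2b
11) 3157.895ms=8b +197.368ms=1/2b
12) 3355.263ms=17/2b +197.368ms=1/2b
13) 3552.632ms=9b +592.105ms=3/2b
14) 4144.737ms=21/2b +592.105ms=3/2b
Σ=12b of 12 (152bpm 3/8) — PASS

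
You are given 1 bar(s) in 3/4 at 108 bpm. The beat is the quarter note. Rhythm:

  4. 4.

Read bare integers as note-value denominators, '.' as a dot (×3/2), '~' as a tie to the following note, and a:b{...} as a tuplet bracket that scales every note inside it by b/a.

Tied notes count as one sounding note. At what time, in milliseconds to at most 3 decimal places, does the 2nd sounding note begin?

note 2 onset = 3/2b = 833.333ms

1. 0.0ms @ 0 + 833.333ms (3/2)
2. 833.333ms @ 3/2 + 833.333ms (3/2)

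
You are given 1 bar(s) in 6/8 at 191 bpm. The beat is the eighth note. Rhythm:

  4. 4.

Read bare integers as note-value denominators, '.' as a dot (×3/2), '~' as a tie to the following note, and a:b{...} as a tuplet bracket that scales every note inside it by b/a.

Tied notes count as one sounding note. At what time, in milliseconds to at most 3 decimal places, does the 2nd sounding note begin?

1. 0.0ms @ 0 + 942.408ms (3)
2. 942.408ms @ 3 + 942.408ms (3)

note 2 onset = 3b = 942.408ms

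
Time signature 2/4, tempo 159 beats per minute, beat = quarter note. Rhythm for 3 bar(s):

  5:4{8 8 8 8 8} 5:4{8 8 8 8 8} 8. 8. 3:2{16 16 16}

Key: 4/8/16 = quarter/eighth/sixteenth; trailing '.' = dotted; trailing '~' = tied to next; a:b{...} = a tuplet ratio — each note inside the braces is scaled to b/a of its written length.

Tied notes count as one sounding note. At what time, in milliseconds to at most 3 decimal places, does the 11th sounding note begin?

note 11 onset = 4b = 1509.434ms

1. 0.0ms @ 0 + 150.943ms (2/5)
2. 150.943ms @ 2/5 + 150.943ms (2/5)
3. 301.887ms @ 4/5 + 150.943ms (2/5)
4. 452.83ms @ 6/5 + 150.943ms (2/5)
5. 603.774ms @ 8/5 + 150.943ms (2/5)
6. 754.717ms @ 2 + 150.943ms (2/5)
7. 905.66ms @ 12/5 + 150.943ms (2/5)
8. 1056.604ms @ 14/5 + 150.943ms (2/5)
9. 1207.547ms @ 16/5 + 150.943ms (2/5)
10. 1358.491ms @ 18/5 + 150.943ms (2/5)
11. 1509.434ms @ 4 + 283.019ms (3/4)
12. 1792.453ms @ 19/4 + 283.019ms (3/4)
13. 2075.472ms @ 11/2 + 62.893ms (1/6)
14. 2138.365ms @ 17/3 + 62.893ms (1/6)
15. 2201.258ms @ 35/6 + 62.893ms (1/6)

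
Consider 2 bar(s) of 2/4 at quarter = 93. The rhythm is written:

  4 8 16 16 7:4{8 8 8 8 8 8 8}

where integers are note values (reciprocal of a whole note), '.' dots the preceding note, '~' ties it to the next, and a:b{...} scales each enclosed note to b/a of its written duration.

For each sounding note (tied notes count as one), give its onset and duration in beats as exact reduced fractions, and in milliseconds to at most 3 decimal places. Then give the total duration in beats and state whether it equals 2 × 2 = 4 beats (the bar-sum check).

1) 0.0ms=0b +645.161ms=1b
2) 645.161ms=1b +322.581ms=1/2b
3) 967.742ms=3/2b +161.29ms=1/4b
4) 1129.032ms=7/4b +161.29ms=1/4b
5) 1290.323ms=2b +184.332ms=2/7b
6) 1474.654ms=16/7b +184.332ms=2/7b
7) 1658.986ms=18/7b +184.332ms=2/7b
8) 1843.318ms=20/7b +184.332ms=2/7b
9) 2027.65ms=22/7b +184.332ms=2/7b
10) 2211.982ms=24/7b +184.332ms=2/7b
11) 2396.313ms=26/7b +184.332ms=2/7b
Σ=4b of 4 (93bpm 2/4) — PASS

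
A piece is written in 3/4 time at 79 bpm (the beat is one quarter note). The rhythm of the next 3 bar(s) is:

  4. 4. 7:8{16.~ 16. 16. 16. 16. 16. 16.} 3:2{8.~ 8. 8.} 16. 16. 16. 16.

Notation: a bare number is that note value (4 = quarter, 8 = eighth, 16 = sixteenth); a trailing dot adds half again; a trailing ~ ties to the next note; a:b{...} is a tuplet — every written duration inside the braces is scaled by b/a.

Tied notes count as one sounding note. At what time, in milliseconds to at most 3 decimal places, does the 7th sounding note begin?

1. 0.0ms @ 0 + 1139.241ms (3/2)
2. 1139.241ms @ 3/2 + 1139.241ms (3/2)
3. 2278.481ms @ 3 + 650.995ms (6/7)
4. 2929.476ms @ 27/7 + 325.497ms (3/7)
5. 3254.973ms @ 30/7 + 325.497ms (3/7)
6. 3580.47ms @ 33/7 + 325.497ms (3/7)
7. 3905.967ms @ 36/7 + 325.497ms (3/7)
8. 4231.465ms @ 39/7 + 325.497ms (3/7)
9. 4556.962ms @ 6 + 759.494ms (1)
10. 5316.456ms @ 7 + 379.747ms (1/2)
11. 5696.203ms @ 15/2 + 284.81ms (3/8)
12. 5981.013ms @ 63/8 + 284.81ms (3/8)
13. 6265.823ms @ 33/4 + 284.81ms (3/8)
14. 6550.633ms @ 69/8 + 284.81ms (3/8)

note 7 onset = 36/7b = 3905.967ms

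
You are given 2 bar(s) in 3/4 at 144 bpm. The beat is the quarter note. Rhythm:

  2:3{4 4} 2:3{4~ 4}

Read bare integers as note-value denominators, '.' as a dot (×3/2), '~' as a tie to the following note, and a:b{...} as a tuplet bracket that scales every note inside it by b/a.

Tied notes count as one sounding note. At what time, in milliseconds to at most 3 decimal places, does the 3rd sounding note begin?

1. 0.0ms @ 0 + 625.0ms (3/2)
2. 625.0ms @ 3/2 + 625.0ms (3/2)
3. 1250.0ms @ 3 + 1250.0ms (3)

note 3 onset = 3b = 1250.0ms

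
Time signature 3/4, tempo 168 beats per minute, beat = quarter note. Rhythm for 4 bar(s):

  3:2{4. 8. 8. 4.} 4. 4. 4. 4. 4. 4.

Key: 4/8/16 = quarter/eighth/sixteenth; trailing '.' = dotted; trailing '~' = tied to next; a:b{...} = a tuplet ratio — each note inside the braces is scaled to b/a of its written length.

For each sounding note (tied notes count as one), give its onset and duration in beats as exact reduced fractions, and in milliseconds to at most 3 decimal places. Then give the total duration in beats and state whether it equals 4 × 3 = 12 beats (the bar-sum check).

1) 0.0ms=0b +357.143ms=1b
2) 357.143ms=1b +178.571ms=1/2b
3) 535.714ms=3/2b +178.571ms=1/2b
4) 714.286ms=2b +357.143ms=1b
5) 1071.429ms=3b +535.714ms=3/2b
6) 1607.143ms=9/2b +535.714ms=3/2b
7) 2142.857ms=6b +535.714ms=3/2b
8) 2678.571ms=15/2b +535.714ms=3/2b
9) 3214.286ms=9b +535.714ms=3/2b
10) 3750.0ms=21/2b +535.714ms=3/2b
Σ=12b of 12 (168bpm 3/4) — PASS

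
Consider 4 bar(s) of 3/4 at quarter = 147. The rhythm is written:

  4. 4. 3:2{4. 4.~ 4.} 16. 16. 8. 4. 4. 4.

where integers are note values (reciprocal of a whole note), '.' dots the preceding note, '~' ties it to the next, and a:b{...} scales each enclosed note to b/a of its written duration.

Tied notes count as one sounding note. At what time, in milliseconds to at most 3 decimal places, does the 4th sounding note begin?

note 4 onset = 4b = 1632.653ms

1. 0.0ms @ 0 + 612.245ms (3/2)
2. 612.245ms @ 3/2 + 612.245ms (3/2)
3. 1224.49ms @ 3 + 408.163ms (1)
4. 1632.653ms @ 4 + 816.327ms (2)
5. 2448.98ms @ 6 + 153.061ms (3/8)
6. 2602.041ms @ 51/8 + 153.061ms (3/8)
7. 2755.102ms @ 27/4 + 306.122ms (3/4)
8. 3061.224ms @ 15/2 + 612.245ms (3/2)
9. 3673.469ms @ 9 + 612.245ms (3/2)
10. 4285.714ms @ 21/2 + 612.245ms (3/2)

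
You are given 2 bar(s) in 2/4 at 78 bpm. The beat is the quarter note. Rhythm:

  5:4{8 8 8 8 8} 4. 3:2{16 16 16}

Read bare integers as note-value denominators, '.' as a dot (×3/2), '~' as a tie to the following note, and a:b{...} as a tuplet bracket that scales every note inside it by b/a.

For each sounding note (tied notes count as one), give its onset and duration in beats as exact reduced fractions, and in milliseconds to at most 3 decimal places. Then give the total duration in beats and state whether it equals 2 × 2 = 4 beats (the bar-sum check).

1) 0.0ms=0b +307.692ms=2/5b
2) 307.692ms=2/5b +307.692ms=2/5b
3) 615.385ms=4/5b +307.692ms=2/5b
4) 923.077ms=6/5b +307.692ms=2/5b
5) 1230.769ms=8/5b +307.692ms=2/5b
6) 1538.462ms=2b +1153.846ms=3/2b
7) 2692.308ms=7/2b +128.205ms=1/6b
8) 2820.513ms=11/3b +128.205ms=1/6b
9) 2948.718ms=23/6b +128.205ms=1/6b
Σ=4b of 4 (78bpm 2/4) — PASS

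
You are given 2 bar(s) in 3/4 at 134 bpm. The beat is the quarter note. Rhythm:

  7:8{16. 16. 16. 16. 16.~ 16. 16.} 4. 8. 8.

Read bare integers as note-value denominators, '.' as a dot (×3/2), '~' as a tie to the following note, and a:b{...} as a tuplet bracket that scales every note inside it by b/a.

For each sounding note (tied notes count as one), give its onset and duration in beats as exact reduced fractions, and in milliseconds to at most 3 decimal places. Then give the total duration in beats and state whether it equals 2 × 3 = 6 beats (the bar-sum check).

1) 0.0ms=0b +191.898ms=3/7b
2) 191.898ms=3/7b +191.898ms=3/7b
3) 383.795ms=6/7b +191.898ms=3/7b
4) 575.693ms=9/7b +191.898ms=3/7b
5) 767.591ms=12/7b +383.795ms=6/7b
6) 1151.386ms=18/7b +191.898ms=3/7b
7) 1343.284ms=3b +671.642ms=3/2b
8) 2014.925ms=9/2b +335.821ms=3/4b
9) 2350.746ms=21/4b +335.821ms=3/4b
Σ=6b of 6 (134bpm 3/4) — PASS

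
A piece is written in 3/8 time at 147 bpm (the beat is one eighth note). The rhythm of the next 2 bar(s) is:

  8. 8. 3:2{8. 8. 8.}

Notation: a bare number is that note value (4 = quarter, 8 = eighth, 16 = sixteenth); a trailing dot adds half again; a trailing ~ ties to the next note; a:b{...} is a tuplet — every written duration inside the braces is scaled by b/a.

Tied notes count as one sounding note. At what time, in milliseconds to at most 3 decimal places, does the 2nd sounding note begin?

note 2 onset = 3/2b = 612.245ms

1. 0.0ms @ 0 + 612.245ms (3/2)
2. 612.245ms @ 3/2 + 612.245ms (3/2)
3. 1224.49ms @ 3 + 408.163ms (1)
4. 1632.653ms @ 4 + 408.163ms (1)
5. 2040.816ms @ 5 + 408.163ms (1)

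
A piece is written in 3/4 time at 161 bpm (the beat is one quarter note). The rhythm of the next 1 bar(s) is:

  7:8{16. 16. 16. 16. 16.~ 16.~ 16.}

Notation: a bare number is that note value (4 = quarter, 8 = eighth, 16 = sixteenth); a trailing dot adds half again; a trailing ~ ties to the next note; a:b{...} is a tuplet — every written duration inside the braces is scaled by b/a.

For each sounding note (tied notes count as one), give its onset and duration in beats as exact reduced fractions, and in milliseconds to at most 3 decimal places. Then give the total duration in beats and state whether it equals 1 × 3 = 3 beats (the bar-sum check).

1) 0.0ms=0b +159.716ms=3/7b
2) 159.716ms=3/7b +159.716ms=3/7b
3) 319.432ms=6/7b +159.716ms=3/7b
4) 479.148ms=9/7b +159.716ms=3/7b
5) 638.864ms=12/7b +479.148ms=9/7b
Σ=3b of 3 (161bpm 3/4) — PASS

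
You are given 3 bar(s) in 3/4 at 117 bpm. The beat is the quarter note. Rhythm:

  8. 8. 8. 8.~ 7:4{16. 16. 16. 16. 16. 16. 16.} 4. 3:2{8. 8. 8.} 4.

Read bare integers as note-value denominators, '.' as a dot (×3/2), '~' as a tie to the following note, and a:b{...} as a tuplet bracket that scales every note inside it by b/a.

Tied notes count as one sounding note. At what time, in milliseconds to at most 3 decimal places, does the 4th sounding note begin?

1. 0.0ms @ 0 + 384.615ms (3/4)
2. 384.615ms @ 3/4 + 384.615ms (3/4)
3. 769.231ms @ 3/2 + 384.615ms (3/4)
4. 1153.846ms @ 9/4 + 494.505ms (27/28)
5. 1648.352ms @ 45/14 + 109.89ms (3/14)
6. 1758.242ms @ 24/7 + 109.89ms (3/14)
7. 1868.132ms @ 51/14 + 109.89ms (3/14)
8. 1978.022ms @ 27/7 + 109.89ms (3/14)
9. 2087.912ms @ 57/14 + 109.89ms (3/14)
10. 2197.802ms @ 30/7 + 109.89ms (3/14)
11. 2307.692ms @ 9/2 + 769.231ms (3/2)
12. 3076.923ms @ 6 + 256.41ms (1/2)
13. 3333.333ms @ 13/2 + 256.41ms (1/2)
14. 3589.744ms @ 7 + 256.41ms (1/2)
15. 3846.154ms @ 15/2 + 769.231ms (3/2)

note 4 onset = 9/4b = 1153.846ms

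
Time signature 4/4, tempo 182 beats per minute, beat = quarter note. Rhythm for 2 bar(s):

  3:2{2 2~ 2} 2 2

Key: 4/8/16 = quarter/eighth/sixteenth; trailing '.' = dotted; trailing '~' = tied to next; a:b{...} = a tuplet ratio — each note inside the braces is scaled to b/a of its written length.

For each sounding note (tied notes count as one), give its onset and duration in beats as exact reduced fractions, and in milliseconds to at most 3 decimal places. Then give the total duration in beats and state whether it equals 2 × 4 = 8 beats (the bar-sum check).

1) 0.0ms=0b +439.56ms=4/3b
2) 439.56ms=4/3b +879.121ms=8/3b
3) 1318.681ms=4b +659.341ms=2b
4) 1978.022ms=6b +659.341ms=2b
Σ=8b of 8 (182bpm 4/4) — PASS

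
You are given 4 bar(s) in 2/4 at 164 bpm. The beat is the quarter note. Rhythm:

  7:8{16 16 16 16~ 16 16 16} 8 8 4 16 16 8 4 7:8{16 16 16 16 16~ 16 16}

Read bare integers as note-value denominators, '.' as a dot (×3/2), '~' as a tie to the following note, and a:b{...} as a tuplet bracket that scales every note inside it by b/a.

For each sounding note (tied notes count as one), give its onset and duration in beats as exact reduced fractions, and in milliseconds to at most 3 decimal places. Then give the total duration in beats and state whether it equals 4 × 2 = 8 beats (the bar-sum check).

1) 0.0ms=0b +104.53ms=2/7b
2) 104.53ms=2/7b +104.53ms=2/7b
3) 209.059ms=4/7b +104.53ms=2/7b
4) 313.589ms=6/7b +209.059ms=4/7b
5) 522.648ms=10/7b +104.53ms=2/7b
6) 627.178ms=12/7b +104.53ms=2/7b
7) 731.707ms=2b +182.927ms=1/2b
8) 914.634ms=5/2b +182.927ms=1/2b
9) 1097.561ms=3b +365.854ms=1b
10) 1463.415ms=4b +91.463ms=1/4b
11) 1554.878ms=17/4b +91.463ms=1/4b
12) 1646.341ms=9/2b +182.927ms=1/2b
13) 1829.268ms=5b +365.854ms=1b
14) 2195.122ms=6b +104.53ms=2/7b
15) 2299.652ms=44/7b +104.53ms=2/7b
16) 2404.181ms=46/7b +104.53ms=2/7b
17) 2508.711ms=48/7b +104.53ms=2/7b
18) 2613.24ms=50/7b +209.059ms=4/7b
19) 2822.3ms=54/7b +104.53ms=2/7b
Σ=8b of 8 (164bpm 2/4) — PASS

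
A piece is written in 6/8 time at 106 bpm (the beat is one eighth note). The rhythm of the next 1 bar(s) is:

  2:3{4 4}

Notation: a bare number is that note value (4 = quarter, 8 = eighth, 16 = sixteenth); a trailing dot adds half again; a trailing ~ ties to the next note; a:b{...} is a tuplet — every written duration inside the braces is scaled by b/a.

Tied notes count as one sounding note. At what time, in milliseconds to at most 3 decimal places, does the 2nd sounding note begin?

1. 0.0ms @ 0 + 1698.113ms (3)
2. 1698.113ms @ 3 + 1698.113ms (3)

note 2 onset = 3b = 1698.113ms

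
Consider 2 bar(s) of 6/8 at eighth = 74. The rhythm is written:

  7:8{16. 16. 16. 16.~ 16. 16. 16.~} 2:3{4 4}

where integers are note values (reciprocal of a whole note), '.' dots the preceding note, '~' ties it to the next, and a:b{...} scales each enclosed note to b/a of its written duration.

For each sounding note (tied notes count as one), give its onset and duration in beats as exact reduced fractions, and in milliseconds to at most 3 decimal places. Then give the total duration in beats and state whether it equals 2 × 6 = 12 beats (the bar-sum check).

1) 0.0ms=0b +694.981ms=6/7b
2) 694.981ms=6/7b +694.981ms=6/7b
3) 1389.961ms=12/7b +694.981ms=6/7b
4) 2084.942ms=18/7b +1389.961ms=12/7b
5) 3474.903ms=30/7b +694.981ms=6/7b
6) 4169.884ms=36/7b +3127.413ms=27/7b
7) 7297.297ms=9b +2432.432ms=3b
Σ=12b of 12 (74bpm 6/8) — PASS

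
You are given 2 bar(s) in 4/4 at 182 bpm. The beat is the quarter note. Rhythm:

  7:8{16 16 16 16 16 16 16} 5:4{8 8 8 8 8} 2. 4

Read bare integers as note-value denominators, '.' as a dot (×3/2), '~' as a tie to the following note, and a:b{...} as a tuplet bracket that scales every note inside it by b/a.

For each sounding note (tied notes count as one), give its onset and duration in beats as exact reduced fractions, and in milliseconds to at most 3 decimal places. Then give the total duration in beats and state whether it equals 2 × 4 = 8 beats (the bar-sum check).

1) 0.0ms=0b +94.192ms=2/7b
2) 94.192ms=2/7b +94.192ms=2/7b
3) 188.383ms=4/7b +94.192ms=2/7b
4) 282.575ms=6/7b +94.192ms=2/7b
5) 376.766ms=8/7b +94.192ms=2/7b
6) 470.958ms=10/7b +94.192ms=2/7b
7) 565.149ms=12/7b +94.192ms=2/7b
8) 659.341ms=2b +131.868ms=2/5b
9) 791.209ms=12/5b +131.868ms=2/5b
10) 923.077ms=14/5b +131.868ms=2/5b
11) 1054.945ms=16/5b +131.868ms=2/5b
12) 1186.813ms=18/5b +131.868ms=2/5b
13) 1318.681ms=4b +989.011ms=3b
14) 2307.692ms=7b +329.67ms=1b
Σ=8b of 8 (182bpm 4/4) — PASS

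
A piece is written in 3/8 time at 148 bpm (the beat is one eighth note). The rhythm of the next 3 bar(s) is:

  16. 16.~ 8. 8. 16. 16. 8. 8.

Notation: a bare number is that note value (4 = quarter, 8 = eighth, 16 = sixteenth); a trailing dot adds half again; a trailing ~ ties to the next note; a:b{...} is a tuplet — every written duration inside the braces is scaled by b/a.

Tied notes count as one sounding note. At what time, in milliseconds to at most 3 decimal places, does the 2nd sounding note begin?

1. 0.0ms @ 0 + 304.054ms (3/4)
2. 304.054ms @ 3/4 + 912.162ms (9/4)
3. 1216.216ms @ 3 + 608.108ms (3/2)
4. 1824.324ms @ 9/2 + 304.054ms (3/4)
5. 2128.378ms @ 21/4 + 304.054ms (3/4)
6. 2432.432ms @ 6 + 608.108ms (3/2)
7. 3040.541ms @ 15/2 + 608.108ms (3/2)

note 2 onset = 3/4b = 304.054ms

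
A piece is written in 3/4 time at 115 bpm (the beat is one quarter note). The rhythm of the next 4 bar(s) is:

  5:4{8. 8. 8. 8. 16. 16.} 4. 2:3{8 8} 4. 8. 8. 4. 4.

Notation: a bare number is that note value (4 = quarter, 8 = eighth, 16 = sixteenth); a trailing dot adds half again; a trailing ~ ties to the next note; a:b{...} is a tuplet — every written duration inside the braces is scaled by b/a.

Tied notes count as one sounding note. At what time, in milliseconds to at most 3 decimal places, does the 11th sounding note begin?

1. 0.0ms @ 0 + 313.043ms (3/5)
2. 313.043ms @ 3/5 + 313.043ms (3/5)
3. 626.087ms @ 6/5 + 313.043ms (3/5)
4. 939.13ms @ 9/5 + 313.043ms (3/5)
5. 1252.174ms @ 12/5 + 156.522ms (3/10)
6. 1408.696ms @ 27/10 + 156.522ms (3/10)
7. 1565.217ms @ 3 + 782.609ms (3/2)
8. 2347.826ms @ 9/2 + 391.304ms (3/4)
9. 2739.13ms @ 21/4 + 391.304ms (3/4)
10. 3130.435ms @ 6 + 782.609ms (3/2)
11. 3913.043ms @ 15/2 + 391.304ms (3/4)
12. 4304.348ms @ 33/4 + 391.304ms (3/4)
13. 4695.652ms @ 9 + 782.609ms (3/2)
14. 5478.261ms @ 21/2 + 782.609ms (3/2)

note 11 onset = 15/2b = 3913.043ms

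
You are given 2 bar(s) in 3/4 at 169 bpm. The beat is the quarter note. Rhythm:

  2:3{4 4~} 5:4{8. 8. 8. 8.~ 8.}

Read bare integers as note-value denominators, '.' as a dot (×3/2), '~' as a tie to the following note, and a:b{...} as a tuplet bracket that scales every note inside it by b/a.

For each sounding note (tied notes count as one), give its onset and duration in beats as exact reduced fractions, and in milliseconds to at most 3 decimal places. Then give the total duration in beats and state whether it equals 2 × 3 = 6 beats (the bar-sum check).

1) 0.0ms=0b +532.544ms=3/2b
2) 532.544ms=3/2b +745.562ms=21/10b
3) 1278.107ms=18/5b +213.018ms=3/5b
4) 1491.124ms=21/5b +213.018ms=3/5b
5) 1704.142ms=24/5b +426.036ms=6/5b
Σ=6b of 6 (169bpm 3/4) — PASS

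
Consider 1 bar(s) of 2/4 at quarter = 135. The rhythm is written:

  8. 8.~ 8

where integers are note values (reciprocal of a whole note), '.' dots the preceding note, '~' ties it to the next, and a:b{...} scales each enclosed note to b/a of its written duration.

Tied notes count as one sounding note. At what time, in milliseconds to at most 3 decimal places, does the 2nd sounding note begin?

note 2 onset = 3/4b = 333.333ms

1. 0.0ms @ 0 + 333.333ms (3/4)
2. 333.333ms @ 3/4 + 555.556ms (5/4)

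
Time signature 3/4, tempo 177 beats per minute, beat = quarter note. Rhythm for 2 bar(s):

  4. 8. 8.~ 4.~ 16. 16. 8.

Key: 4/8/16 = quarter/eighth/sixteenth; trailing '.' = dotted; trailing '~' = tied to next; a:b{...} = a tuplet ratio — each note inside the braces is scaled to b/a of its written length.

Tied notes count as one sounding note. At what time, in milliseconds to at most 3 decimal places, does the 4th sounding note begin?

1. 0.0ms @ 0 + 508.475ms (3/2)
2. 508.475ms @ 3/2 + 254.237ms (3/4)
3. 762.712ms @ 9/4 + 889.831ms (21/8)
4. 1652.542ms @ 39/8 + 127.119ms (3/8)
5. 1779.661ms @ 21/4 + 254.237ms (3/4)

note 4 onset = 39/8b = 1652.542ms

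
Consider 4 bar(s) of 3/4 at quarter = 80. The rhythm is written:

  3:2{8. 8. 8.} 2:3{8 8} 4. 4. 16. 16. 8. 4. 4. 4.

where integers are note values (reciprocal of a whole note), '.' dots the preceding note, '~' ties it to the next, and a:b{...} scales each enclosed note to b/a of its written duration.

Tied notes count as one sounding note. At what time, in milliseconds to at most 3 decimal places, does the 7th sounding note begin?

1. 0.0ms @ 0 + 375.0ms (1/2)
2. 375.0ms @ 1/2 + 375.0ms (1/2)
3. 750.0ms @ 1 + 375.0ms (1/2)
4. 1125.0ms @ 3/2 + 562.5ms (3/4)
5. 1687.5ms @ 9/4 + 562.5ms (3/4)
6. 2250.0ms @ 3 + 1125.0ms (3/2)
7. 3375.0ms @ 9/2 + 1125.0ms (3/2)
8. 4500.0ms @ 6 + 281.25ms (3/8)
9. 4781.25ms @ 51/8 + 281.25ms (3/8)
10. 5062.5ms @ 27/4 + 562.5ms (3/4)
11. 5625.0ms @ 15/2 + 1125.0ms (3/2)
12. 6750.0ms @ 9 + 1125.0ms (3/2)
13. 7875.0ms @ 21/2 + 1125.0ms (3/2)

note 7 onset = 9/2b = 3375.0ms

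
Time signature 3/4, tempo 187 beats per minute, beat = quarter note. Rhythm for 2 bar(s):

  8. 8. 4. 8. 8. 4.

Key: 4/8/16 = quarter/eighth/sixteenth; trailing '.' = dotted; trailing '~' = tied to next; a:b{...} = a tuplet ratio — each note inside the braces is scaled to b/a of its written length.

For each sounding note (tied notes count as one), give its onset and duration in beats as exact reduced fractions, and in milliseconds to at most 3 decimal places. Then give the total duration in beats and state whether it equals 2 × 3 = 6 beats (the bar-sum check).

1) 0.0ms=0b +240.642ms=3/4b
2) 240.642ms=3/4b +240.642ms=3/4b
3) 481.283ms=3/2b +481.283ms=3/2b
4) 962.567ms=3b +240.642ms=3/4b
5) 1203.209ms=15/4b +240.642ms=3/4b
6) 1443.85ms=9/2b +481.283ms=3/2b
Σ=6b of 6 (187bpm 3/4) — PASS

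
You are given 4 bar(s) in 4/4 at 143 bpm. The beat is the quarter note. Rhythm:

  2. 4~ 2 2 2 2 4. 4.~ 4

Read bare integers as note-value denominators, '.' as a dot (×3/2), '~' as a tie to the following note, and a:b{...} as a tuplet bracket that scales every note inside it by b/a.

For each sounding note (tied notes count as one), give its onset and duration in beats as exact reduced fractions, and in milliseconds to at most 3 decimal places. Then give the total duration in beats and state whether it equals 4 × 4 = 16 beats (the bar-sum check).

1) 0.0ms=0b +1258.741ms=3b
2) 1258.741ms=3b +1258.741ms=3b
3) 2517.483ms=6b +839.161ms=2b
4) 3356.643ms=8b +839.161ms=2b
5) 4195.804ms=10b +839.161ms=2b
6) 5034.965ms=12b +629.371ms=3/2b
7) 5664.336ms=27/2b +1048.951ms=5/2b
Σ=16b of 16 (143bpm 4/4) — PASS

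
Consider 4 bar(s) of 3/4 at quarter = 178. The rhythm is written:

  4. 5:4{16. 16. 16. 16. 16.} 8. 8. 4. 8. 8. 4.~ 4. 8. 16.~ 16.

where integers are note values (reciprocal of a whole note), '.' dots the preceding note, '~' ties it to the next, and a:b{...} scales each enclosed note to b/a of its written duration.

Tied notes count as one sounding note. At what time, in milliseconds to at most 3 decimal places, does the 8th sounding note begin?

1. 0.0ms @ 0 + 505.618ms (3/2)
2. 505.618ms @ 3/2 + 101.124ms (3/10)
3. 606.742ms @ 9/5 + 101.124ms (3/10)
4. 707.865ms @ 21/10 + 101.124ms (3/10)
5. 808.989ms @ 12/5 + 101.124ms (3/10)
6. 910.112ms @ 27/10 + 101.124ms (3/10)
7. 1011.236ms @ 3 + 252.809ms (3/4)
8. 1264.045ms @ 15/4 + 252.809ms (3/4)
9. 1516.854ms @ 9/2 + 505.618ms (3/2)
10. 2022.472ms @ 6 + 252.809ms (3/4)
11. 2275.281ms @ 27/4 + 252.809ms (3/4)
12. 2528.09ms @ 15/2 + 1011.236ms (3)
13. 3539.326ms @ 21/2 + 252.809ms (3/4)
14. 3792.135ms @ 45/4 + 252.809ms (3/4)

note 8 onset = 15/4b = 1264.045ms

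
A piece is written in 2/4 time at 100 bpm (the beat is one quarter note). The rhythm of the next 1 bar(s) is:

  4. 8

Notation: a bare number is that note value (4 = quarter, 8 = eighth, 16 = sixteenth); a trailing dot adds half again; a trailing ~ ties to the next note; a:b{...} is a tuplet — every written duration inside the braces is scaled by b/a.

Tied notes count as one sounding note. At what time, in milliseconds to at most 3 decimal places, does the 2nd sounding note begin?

note 2 onset = 3/2b = 900.0ms

1. 0.0ms @ 0 + 900.0ms (3/2)
2. 900.0ms @ 3/2 + 300.0ms (1/2)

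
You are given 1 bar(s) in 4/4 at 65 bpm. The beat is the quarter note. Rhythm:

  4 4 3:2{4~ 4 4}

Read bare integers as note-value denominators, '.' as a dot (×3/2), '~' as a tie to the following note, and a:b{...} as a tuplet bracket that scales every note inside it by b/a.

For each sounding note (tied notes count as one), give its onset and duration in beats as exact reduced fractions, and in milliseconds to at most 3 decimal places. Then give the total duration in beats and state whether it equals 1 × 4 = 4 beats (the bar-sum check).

1) 0.0ms=0b +923.077ms=1b
2) 923.077ms=1b +923.077ms=1b
3) 1846.154ms=2b +1230.769ms=4/3b
4) 3076.923ms=10/3b +615.385ms=2/3b
Σ=4b of 4 (65bpm 4/4) — PASS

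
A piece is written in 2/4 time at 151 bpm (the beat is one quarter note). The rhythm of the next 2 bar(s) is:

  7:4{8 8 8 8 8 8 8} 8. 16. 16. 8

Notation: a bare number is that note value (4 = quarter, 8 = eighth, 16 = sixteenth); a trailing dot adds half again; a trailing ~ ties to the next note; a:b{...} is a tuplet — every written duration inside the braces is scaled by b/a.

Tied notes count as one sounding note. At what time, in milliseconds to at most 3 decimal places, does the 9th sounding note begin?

1. 0.0ms @ 0 + 113.529ms (2/7)
2. 113.529ms @ 2/7 + 113.529ms (2/7)
3. 227.058ms @ 4/7 + 113.529ms (2/7)
4. 340.587ms @ 6/7 + 113.529ms (2/7)
5. 454.115ms @ 8/7 + 113.529ms (2/7)
6. 567.644ms @ 10/7 + 113.529ms (2/7)
7. 681.173ms @ 12/7 + 113.529ms (2/7)
8. 794.702ms @ 2 + 298.013ms (3/4)
9. 1092.715ms @ 11/4 + 149.007ms (3/8)
10. 1241.722ms @ 25/8 + 149.007ms (3/8)
11. 1390.728ms @ 7/2 + 198.675ms (1/2)

note 9 onset = 11/4b = 1092.715ms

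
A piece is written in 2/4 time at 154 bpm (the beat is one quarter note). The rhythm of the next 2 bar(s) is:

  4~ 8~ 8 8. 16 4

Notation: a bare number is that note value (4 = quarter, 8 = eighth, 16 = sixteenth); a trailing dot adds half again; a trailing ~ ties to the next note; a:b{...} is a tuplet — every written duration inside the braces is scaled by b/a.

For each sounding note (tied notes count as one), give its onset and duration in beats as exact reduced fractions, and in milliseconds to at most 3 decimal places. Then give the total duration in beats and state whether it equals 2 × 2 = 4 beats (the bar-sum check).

1) 0.0ms=0b +779.221ms=2b
2) 779.221ms=2b +292.208ms=3/4b
3) 1071.429ms=11/4b +97.403ms=1/4b
4) 1168.831ms=3b +389.61ms=1b
Σ=4b of 4 (154bpm 2/4) — PASS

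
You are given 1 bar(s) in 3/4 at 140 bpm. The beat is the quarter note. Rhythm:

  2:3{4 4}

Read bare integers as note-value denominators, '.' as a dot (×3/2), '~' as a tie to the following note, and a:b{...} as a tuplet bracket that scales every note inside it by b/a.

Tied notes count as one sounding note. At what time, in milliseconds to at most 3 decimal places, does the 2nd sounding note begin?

1. 0.0ms @ 0 + 642.857ms (3/2)
2. 642.857ms @ 3/2 + 642.857ms (3/2)

note 2 onset = 3/2b = 642.857ms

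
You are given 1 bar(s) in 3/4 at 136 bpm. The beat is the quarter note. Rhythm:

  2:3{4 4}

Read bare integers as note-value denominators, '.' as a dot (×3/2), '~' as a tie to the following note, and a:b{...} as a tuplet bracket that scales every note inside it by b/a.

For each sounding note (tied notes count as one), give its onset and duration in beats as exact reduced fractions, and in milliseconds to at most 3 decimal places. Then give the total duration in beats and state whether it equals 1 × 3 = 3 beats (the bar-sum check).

1) 0.0ms=0b +661.765ms=3/2b
2) 661.765ms=3/2b +661.765ms=3/2b
Σ=3b of 3 (136bpm 3/4) — PASS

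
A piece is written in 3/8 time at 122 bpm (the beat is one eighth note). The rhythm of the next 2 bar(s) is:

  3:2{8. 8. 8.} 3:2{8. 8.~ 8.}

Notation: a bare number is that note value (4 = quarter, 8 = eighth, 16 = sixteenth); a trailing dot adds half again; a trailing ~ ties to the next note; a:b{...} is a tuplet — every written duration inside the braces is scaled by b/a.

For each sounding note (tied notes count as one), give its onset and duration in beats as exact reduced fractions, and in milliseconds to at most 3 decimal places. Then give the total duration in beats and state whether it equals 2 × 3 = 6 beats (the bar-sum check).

1) 0.0ms=0b +491.803ms=1b
2) 491.803ms=1b +491.803ms=1b
3) 983.607ms=2b +491.803ms=1b
4) 1475.41ms=3b +491.803ms=1b
5) 1967.213ms=4b +983.607ms=2b
Σ=6b of 6 (122bpm 3/8) — PASS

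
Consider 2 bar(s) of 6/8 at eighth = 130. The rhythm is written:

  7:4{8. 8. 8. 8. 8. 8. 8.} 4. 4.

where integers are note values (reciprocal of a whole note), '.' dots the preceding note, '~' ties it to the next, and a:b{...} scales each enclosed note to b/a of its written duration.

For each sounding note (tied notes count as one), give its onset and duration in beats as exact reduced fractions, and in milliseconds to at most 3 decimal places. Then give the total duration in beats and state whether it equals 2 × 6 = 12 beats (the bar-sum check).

1) 0.0ms=0b +395.604ms=6/7b
2) 395.604ms=6/7b +395.604ms=6/7b
3) 791.209ms=12/7b +395.604ms=6/7b
4) 1186.813ms=18/7b +395.604ms=6/7b
5) 1582.418ms=24/7b +395.604ms=6/7b
6) 1978.022ms=30/7b +395.604ms=6/7b
7) 2373.626ms=36/7b +395.604ms=6/7b
8) 2769.231ms=6b +1384.615ms=3b
9) 4153.846ms=9b +1384.615ms=3b
Σ=12b of 12 (130bpm 6/8) — PASS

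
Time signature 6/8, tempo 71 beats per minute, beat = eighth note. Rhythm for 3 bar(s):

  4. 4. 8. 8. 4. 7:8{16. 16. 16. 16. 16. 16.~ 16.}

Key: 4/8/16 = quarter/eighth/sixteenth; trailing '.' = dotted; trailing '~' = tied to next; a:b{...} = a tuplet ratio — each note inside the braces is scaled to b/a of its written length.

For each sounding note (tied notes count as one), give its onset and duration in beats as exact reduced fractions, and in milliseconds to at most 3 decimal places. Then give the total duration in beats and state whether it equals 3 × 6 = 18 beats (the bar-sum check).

1) 0.0ms=0b +2535.211ms=3b
2) 2535.211ms=3b +2535.211ms=3b
3) 5070.423ms=6b +1267.606ms=3/2b
4) 6338.028ms=15/2b +1267.606ms=3/2b
5) 7605.634ms=9b +2535.211ms=3b
6) 10140.845ms=12b +724.346ms=6/7b
7) 10865.191ms=90/7b +724.346ms=6/7b
8) 11589.537ms=96/7b +724.346ms=6/7b
9) 12313.883ms=102/7b +724.346ms=6/7b
10) 13038.229ms=108/7b +724.346ms=6/7b
11) 13762.575ms=114/7b +1448.692ms=12/7b
Σ=18b of 18 (71bpm 6/8) — PASS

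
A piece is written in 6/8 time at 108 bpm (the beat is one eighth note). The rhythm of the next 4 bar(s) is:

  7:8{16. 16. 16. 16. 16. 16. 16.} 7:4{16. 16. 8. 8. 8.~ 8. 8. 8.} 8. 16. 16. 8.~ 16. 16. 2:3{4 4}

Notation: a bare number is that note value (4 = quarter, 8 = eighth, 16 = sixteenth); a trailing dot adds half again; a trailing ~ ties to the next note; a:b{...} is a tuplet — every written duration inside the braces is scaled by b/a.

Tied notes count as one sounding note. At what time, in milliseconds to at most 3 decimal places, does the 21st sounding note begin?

1. 0.0ms @ 0 + 476.19ms (6/7)
2. 476.19ms @ 6/7 + 476.19ms (6/7)
3. 952.381ms @ 12/7 + 476.19ms (6/7)
4. 1428.571ms @ 18/7 + 476.19ms (6/7)
5. 1904.762ms @ 24/7 + 476.19ms (6/7)
6. 2380.952ms @ 30/7 + 476.19ms (6/7)
7. 2857.143ms @ 36/7 + 476.19ms (6/7)
8. 3333.333ms @ 6 + 238.095ms (3/7)
9. 3571.429ms @ 45/7 + 238.095ms (3/7)
10. 3809.524ms @ 48/7 + 476.19ms (6/7)
11. 4285.714ms @ 54/7 + 476.19ms (6/7)
12. 4761.905ms @ 60/7 + 952.381ms (12/7)
13. 5714.286ms @ 72/7 + 476.19ms (6/7)
14. 6190.476ms @ 78/7 + 476.19ms (6/7)
15. 6666.667ms @ 12 + 833.333ms (3/2)
16. 7500.0ms @ 27/2 + 416.667ms (3/4)
17. 7916.667ms @ 57/4 + 416.667ms (3/4)
18. 8333.333ms @ 15 + 1250.0ms (9/4)
19. 9583.333ms @ 69/4 + 416.667ms (3/4)
20. 10000.0ms @ 18 + 1666.667ms (3)
21. 11666.667ms @ 21 + 1666.667ms (3)

note 21 onset = 21b = 11666.667ms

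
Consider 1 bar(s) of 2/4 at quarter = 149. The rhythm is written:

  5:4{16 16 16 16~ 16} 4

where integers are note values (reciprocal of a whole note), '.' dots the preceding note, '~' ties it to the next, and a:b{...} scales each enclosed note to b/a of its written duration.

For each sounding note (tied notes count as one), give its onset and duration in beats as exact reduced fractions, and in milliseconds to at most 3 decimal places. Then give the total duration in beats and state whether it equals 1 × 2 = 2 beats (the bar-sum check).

1) 0.0ms=0b +80.537ms=1/5b
2) 80.537ms=1/5b +80.537ms=1/5b
3) 161.074ms=2/5b +80.537ms=1/5b
4) 241.611ms=3/5b +161.074ms=2/5b
5) 402.685ms=1b +402.685ms=1b
Σ=2b of 2 (149bpm 2/4) — PASS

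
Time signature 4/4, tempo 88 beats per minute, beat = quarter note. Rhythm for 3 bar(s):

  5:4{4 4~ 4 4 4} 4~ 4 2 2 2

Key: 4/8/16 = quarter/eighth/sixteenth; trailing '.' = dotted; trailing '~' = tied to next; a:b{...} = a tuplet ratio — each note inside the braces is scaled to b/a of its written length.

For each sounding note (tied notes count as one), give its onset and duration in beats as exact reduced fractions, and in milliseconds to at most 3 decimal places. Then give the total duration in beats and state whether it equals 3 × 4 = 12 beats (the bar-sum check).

1) 0.0ms=0b +545.455ms=4/5b
2) 545.455ms=4/5b +1090.909ms=8/5b
3) 1636.364ms=12/5b +545.455ms=4/5b
4) 2181.818ms=16/5b +545.455ms=4/5b
5) 2727.273ms=4b +1363.636ms=2b
6) 4090.909ms=6b +1363.636ms=2b
7) 5454.545ms=8b +1363.636ms=2b
8) 6818.182ms=10b +1363.636ms=2b
Σ=12b of 12 (88bpm 4/4) — PASS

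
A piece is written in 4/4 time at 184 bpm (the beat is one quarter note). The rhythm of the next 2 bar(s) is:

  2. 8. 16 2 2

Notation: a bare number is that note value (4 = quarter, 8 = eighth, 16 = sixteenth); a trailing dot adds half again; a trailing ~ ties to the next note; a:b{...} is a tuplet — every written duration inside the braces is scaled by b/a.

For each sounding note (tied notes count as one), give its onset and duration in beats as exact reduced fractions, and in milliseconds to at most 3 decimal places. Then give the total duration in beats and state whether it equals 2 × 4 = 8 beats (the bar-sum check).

1) 0.0ms=0b +978.261ms=3b
2) 978.261ms=3b +244.565ms=3/4b
3) 1222.826ms=15/4b +81.522ms=1/4b
4) 1304.348ms=4b +652.174ms=2b
5) 1956.522ms=6b +652.174ms=2b
Σ=8b of 8 (184bpm 4/4) — PASS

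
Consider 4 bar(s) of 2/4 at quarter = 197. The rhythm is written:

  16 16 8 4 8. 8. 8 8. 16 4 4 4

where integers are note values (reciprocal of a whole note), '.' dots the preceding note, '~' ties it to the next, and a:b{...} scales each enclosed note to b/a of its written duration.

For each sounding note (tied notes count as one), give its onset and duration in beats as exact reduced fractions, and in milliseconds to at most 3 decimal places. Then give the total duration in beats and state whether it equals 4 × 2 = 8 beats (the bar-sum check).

1) 0.0ms=0b +76.142ms=1/4b
2) 76.142ms=1/4b +76.142ms=1/4b
3) 152.284ms=1/2b +152.284ms=1/2b
4) 304.569ms=1b +304.569ms=1b
5) 609.137ms=2b +228.426ms=3/4b
6) 837.563ms=11/4b +228.426ms=3/4b
7) 1065.99ms=7/2b +152.284ms=1/2b
8) 1218.274ms=4b +228.426ms=3/4b
9) 1446.701ms=19/4b +76.142ms=1/4b
10) 1522.843ms=5b +304.569ms=1b
11) 1827.411ms=6b +304.569ms=1b
12) 2131.98ms=7b +304.569ms=1b
Σ=8b of 8 (197bpm 2/4) — PASS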